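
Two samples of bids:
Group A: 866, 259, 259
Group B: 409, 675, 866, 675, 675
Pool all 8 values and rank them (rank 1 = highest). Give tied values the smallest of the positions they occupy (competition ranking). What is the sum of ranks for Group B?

Sorted (descending): 866, 866, 675, 675, 675, 409, 259, 259
The 2 values of 866 occupy positions 1–2 → each gets rank 1.
The 3 values of 675 occupy positions 3–5 → each gets rank 3.
The 2 values of 259 occupy positions 7–8 → each gets rank 7.
Group B values → pooled ranks: 409→6, 675→3, 866→1, 675→3, 675→3
Rank sum = 6 + 3 + 1 + 3 + 3 = 16

16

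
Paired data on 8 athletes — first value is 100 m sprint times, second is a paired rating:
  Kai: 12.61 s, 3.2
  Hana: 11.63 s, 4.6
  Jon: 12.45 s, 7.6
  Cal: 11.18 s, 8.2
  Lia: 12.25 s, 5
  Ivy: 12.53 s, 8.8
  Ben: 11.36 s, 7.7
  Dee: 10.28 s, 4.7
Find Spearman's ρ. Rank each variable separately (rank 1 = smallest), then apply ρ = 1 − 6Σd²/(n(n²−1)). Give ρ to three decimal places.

Ranks of variable 1: 8, 4, 6, 2, 5, 7, 3, 1
Ranks of variable 2: 1, 2, 5, 7, 4, 8, 6, 3
d = r₁ − r₂: 7, 2, 1, -5, 1, -1, -3, -2
d²: 49, 4, 1, 25, 1, 1, 9, 4; Σd² = 94
ρ = 1 − 6·94/(8·63) = 1 − 564/504 = -0.119

-0.119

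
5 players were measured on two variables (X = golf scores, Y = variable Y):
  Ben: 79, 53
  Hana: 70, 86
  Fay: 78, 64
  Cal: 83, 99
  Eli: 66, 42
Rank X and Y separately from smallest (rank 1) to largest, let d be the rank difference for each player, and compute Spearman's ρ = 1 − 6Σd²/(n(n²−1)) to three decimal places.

0.600

Ranks of variable 1: 4, 2, 3, 5, 1
Ranks of variable 2: 2, 4, 3, 5, 1
d = r₁ − r₂: 2, -2, 0, 0, 0
d²: 4, 4, 0, 0, 0; Σd² = 8
ρ = 1 − 6·8/(5·24) = 1 − 48/120 = 0.600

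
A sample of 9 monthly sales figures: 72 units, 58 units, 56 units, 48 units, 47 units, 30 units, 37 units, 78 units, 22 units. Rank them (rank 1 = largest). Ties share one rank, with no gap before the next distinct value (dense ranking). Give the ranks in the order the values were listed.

Sorted (descending): 78, 72, 58, 56, 48, 47, 37, 30, 22
No ties — each value takes its position as its rank.

2, 3, 4, 5, 6, 8, 7, 1, 9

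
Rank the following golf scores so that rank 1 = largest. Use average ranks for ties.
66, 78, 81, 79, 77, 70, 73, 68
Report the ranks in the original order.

Sorted (descending): 81, 79, 78, 77, 73, 70, 68, 66
No ties — each value takes its position as its rank.

8, 3, 1, 2, 4, 6, 5, 7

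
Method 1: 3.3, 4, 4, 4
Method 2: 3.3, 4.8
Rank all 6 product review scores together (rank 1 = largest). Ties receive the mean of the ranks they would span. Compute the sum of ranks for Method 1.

14.5

Sorted (descending): 4.8, 4, 4, 4, 3.3, 3.3
The 3 values of 4 occupy positions 2–4 → average rank 3.
The 2 values of 3.3 occupy positions 5–6 → average rank (5+6)/2 = 5.5.
Method 1 values → pooled ranks: 3.3→5.5, 4→3, 4→3, 4→3
Rank sum = 5.5 + 3 + 3 + 3 = 14.5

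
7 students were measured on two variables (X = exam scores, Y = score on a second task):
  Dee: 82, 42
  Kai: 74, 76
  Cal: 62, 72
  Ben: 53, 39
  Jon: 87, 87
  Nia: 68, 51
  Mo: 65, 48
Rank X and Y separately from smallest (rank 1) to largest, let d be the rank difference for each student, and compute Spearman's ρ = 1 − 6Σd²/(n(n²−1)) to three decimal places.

Ranks of variable 1: 6, 5, 2, 1, 7, 4, 3
Ranks of variable 2: 2, 6, 5, 1, 7, 4, 3
d = r₁ − r₂: 4, -1, -3, 0, 0, 0, 0
d²: 16, 1, 9, 0, 0, 0, 0; Σd² = 26
ρ = 1 − 6·26/(7·48) = 1 − 156/336 = 0.536

0.536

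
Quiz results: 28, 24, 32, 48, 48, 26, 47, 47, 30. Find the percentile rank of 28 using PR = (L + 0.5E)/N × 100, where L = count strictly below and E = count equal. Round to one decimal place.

27.8

N = 9.
Strictly below 28: 2. Equal to 28: 1.
PR = (2 + 0.5·1)/9 × 100 = 27.8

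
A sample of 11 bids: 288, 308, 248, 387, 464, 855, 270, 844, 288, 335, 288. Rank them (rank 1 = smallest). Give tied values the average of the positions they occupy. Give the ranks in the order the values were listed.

4, 6, 1, 8, 9, 11, 2, 10, 4, 7, 4

Sorted (ascending): 248, 270, 288, 288, 288, 308, 335, 387, 464, 844, 855
The 3 values of 288 occupy positions 3–5 → average rank 4.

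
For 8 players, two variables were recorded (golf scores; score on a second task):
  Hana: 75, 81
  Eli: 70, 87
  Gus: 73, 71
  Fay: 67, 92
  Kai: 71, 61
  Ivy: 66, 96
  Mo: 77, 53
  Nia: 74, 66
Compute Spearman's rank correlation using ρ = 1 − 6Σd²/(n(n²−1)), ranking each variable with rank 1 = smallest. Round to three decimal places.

-0.786

Ranks of variable 1: 7, 3, 5, 2, 4, 1, 8, 6
Ranks of variable 2: 5, 6, 4, 7, 2, 8, 1, 3
d = r₁ − r₂: 2, -3, 1, -5, 2, -7, 7, 3
d²: 4, 9, 1, 25, 4, 49, 49, 9; Σd² = 150
ρ = 1 − 6·150/(8·63) = 1 − 900/504 = -0.786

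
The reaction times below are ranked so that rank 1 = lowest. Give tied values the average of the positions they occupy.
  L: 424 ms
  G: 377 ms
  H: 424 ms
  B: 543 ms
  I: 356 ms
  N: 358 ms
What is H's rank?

Sorted (ascending): 356, 358, 377, 424, 424, 543
The 2 values of 424 occupy positions 4–5 → average rank (4+5)/2 = 4.5.
H has value 424 ms → rank 4.5.

4.5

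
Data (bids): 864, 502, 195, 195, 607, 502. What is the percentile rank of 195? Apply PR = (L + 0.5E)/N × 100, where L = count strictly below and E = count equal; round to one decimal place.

16.7

N = 6.
Strictly below 195: 0. Equal to 195: 2.
PR = (0 + 0.5·2)/6 × 100 = 16.7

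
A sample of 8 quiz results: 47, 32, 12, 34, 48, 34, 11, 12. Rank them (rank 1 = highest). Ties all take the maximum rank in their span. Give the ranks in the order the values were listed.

2, 5, 7, 4, 1, 4, 8, 7

Sorted (descending): 48, 47, 34, 34, 32, 12, 12, 11
The 2 values of 34 occupy positions 3–4 → each gets rank 4.
The 2 values of 12 occupy positions 6–7 → each gets rank 7.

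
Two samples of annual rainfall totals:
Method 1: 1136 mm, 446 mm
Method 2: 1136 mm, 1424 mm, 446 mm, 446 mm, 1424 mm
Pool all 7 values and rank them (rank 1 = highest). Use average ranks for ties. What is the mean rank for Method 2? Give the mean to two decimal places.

3.70

Sorted (descending): 1424, 1424, 1136, 1136, 446, 446, 446
The 2 values of 1424 occupy positions 1–2 → average rank (1+2)/2 = 1.5.
The 2 values of 1136 occupy positions 3–4 → average rank (3+4)/2 = 3.5.
The 3 values of 446 occupy positions 5–7 → average rank 6.
Method 2 values → pooled ranks: 1136→3.5, 1424→1.5, 446→6, 446→6, 1424→1.5
Mean rank = (3.5 + 1.5 + 6 + 6 + 1.5) / 5 = 3.70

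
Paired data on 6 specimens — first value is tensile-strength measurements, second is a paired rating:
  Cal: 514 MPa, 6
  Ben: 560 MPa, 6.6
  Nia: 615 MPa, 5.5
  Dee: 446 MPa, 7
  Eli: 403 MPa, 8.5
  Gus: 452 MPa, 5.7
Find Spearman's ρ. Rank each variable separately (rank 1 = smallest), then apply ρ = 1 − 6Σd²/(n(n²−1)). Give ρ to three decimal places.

-0.771

Ranks of variable 1: 4, 5, 6, 2, 1, 3
Ranks of variable 2: 3, 4, 1, 5, 6, 2
d = r₁ − r₂: 1, 1, 5, -3, -5, 1
d²: 1, 1, 25, 9, 25, 1; Σd² = 62
ρ = 1 − 6·62/(6·35) = 1 − 372/210 = -0.771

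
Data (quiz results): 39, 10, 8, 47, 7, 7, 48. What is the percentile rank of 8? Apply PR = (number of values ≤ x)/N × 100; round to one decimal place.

42.9

N = 7.
Strictly below 8: 2. Equal to 8: 1.
PR = 3/7 × 100 = 42.9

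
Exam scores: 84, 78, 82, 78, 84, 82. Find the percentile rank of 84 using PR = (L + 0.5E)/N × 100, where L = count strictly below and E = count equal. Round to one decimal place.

83.3

N = 6.
Strictly below 84: 4. Equal to 84: 2.
PR = (4 + 0.5·2)/6 × 100 = 83.3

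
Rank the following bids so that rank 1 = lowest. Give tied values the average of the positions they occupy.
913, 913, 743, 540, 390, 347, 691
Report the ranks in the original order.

Sorted (ascending): 347, 390, 540, 691, 743, 913, 913
The 2 values of 913 occupy positions 6–7 → average rank (6+7)/2 = 6.5.

6.5, 6.5, 5, 3, 2, 1, 4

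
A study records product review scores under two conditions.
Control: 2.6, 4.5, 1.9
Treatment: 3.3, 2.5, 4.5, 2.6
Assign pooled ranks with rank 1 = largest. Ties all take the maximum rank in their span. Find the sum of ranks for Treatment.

16

Sorted (descending): 4.5, 4.5, 3.3, 2.6, 2.6, 2.5, 1.9
The 2 values of 4.5 occupy positions 1–2 → each gets rank 2.
The 2 values of 2.6 occupy positions 4–5 → each gets rank 5.
Treatment values → pooled ranks: 3.3→3, 2.5→6, 4.5→2, 2.6→5
Rank sum = 3 + 6 + 2 + 5 = 16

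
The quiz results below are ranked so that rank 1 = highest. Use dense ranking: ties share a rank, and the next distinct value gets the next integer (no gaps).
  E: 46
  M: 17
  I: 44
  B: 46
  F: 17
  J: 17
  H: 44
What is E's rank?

Sorted (descending): 46, 46, 44, 44, 17, 17, 17
The 2 values of 46 share dense rank 1.
The 2 values of 44 share dense rank 2.
The 3 values of 17 share dense rank 3.
E has value 46 → rank 1.

1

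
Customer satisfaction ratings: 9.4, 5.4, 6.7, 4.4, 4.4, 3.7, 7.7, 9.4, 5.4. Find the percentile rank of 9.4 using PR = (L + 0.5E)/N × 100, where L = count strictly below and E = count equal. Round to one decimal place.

88.9

N = 9.
Strictly below 9.4: 7. Equal to 9.4: 2.
PR = (7 + 0.5·2)/9 × 100 = 88.9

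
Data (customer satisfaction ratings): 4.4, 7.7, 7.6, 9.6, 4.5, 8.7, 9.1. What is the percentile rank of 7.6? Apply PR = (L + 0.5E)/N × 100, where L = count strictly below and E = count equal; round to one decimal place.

35.7

N = 7.
Strictly below 7.6: 2. Equal to 7.6: 1.
PR = (2 + 0.5·1)/7 × 100 = 35.7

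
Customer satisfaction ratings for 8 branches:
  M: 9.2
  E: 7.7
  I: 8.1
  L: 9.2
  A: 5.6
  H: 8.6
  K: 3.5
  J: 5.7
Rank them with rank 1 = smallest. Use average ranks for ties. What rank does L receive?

Sorted (ascending): 3.5, 5.6, 5.7, 7.7, 8.1, 8.6, 9.2, 9.2
The 2 values of 9.2 occupy positions 7–8 → average rank (7+8)/2 = 7.5.
L has value 9.2 → rank 7.5.

7.5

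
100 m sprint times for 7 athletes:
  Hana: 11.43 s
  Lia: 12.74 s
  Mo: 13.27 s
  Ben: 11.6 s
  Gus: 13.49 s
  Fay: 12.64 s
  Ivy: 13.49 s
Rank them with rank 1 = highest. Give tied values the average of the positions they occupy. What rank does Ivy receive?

Sorted (descending): 13.49, 13.49, 13.27, 12.74, 12.64, 11.6, 11.43
The 2 values of 13.49 occupy positions 1–2 → average rank (1+2)/2 = 1.5.
Ivy has value 13.49 s → rank 1.5.

1.5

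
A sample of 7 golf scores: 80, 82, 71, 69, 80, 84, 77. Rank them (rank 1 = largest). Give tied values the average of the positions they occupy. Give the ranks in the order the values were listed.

3.5, 2, 6, 7, 3.5, 1, 5

Sorted (descending): 84, 82, 80, 80, 77, 71, 69
The 2 values of 80 occupy positions 3–4 → average rank (3+4)/2 = 3.5.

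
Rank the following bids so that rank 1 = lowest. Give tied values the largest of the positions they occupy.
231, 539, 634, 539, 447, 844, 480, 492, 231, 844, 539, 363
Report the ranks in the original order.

2, 9, 10, 9, 4, 12, 5, 6, 2, 12, 9, 3

Sorted (ascending): 231, 231, 363, 447, 480, 492, 539, 539, 539, 634, 844, 844
The 2 values of 231 occupy positions 1–2 → each gets rank 2.
The 3 values of 539 occupy positions 7–9 → each gets rank 9.
The 2 values of 844 occupy positions 11–12 → each gets rank 12.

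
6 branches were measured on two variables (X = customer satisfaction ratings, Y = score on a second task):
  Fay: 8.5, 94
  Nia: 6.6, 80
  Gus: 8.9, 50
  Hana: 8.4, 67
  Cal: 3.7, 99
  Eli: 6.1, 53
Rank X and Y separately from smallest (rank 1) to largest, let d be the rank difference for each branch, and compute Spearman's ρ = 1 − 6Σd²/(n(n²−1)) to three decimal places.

-0.486

Ranks of variable 1: 5, 3, 6, 4, 1, 2
Ranks of variable 2: 5, 4, 1, 3, 6, 2
d = r₁ − r₂: 0, -1, 5, 1, -5, 0
d²: 0, 1, 25, 1, 25, 0; Σd² = 52
ρ = 1 − 6·52/(6·35) = 1 − 312/210 = -0.486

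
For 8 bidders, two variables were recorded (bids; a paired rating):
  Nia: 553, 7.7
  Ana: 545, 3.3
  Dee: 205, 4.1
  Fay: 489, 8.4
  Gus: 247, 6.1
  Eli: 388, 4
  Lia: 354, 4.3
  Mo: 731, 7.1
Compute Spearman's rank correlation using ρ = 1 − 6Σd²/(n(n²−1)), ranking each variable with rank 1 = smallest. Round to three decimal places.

0.333

Ranks of variable 1: 7, 6, 1, 5, 2, 4, 3, 8
Ranks of variable 2: 7, 1, 3, 8, 5, 2, 4, 6
d = r₁ − r₂: 0, 5, -2, -3, -3, 2, -1, 2
d²: 0, 25, 4, 9, 9, 4, 1, 4; Σd² = 56
ρ = 1 − 6·56/(8·63) = 1 − 336/504 = 0.333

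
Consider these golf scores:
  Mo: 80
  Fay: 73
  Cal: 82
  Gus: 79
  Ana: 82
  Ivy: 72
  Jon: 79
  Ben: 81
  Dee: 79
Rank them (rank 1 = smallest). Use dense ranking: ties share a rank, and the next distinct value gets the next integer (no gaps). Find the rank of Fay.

2

Sorted (ascending): 72, 73, 79, 79, 79, 80, 81, 82, 82
The 3 values of 79 share dense rank 3.
The 2 values of 82 share dense rank 6.
Remaining distinct values take the next consecutive integers.
Fay has value 73 → rank 2.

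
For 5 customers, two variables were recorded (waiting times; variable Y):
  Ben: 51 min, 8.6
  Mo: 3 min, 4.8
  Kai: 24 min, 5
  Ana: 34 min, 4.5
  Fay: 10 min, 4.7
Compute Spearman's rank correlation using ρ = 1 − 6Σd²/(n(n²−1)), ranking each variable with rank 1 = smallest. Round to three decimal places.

Ranks of variable 1: 5, 1, 3, 4, 2
Ranks of variable 2: 5, 3, 4, 1, 2
d = r₁ − r₂: 0, -2, -1, 3, 0
d²: 0, 4, 1, 9, 0; Σd² = 14
ρ = 1 − 6·14/(5·24) = 1 − 84/120 = 0.300

0.300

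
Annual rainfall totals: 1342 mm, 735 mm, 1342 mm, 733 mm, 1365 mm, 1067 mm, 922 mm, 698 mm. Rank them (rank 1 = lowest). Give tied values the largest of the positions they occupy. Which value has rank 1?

Sorted (ascending): 698, 733, 735, 922, 1067, 1342, 1342, 1365
The 2 values of 1342 occupy positions 6–7 → each gets rank 7.
Rank 1 → value 698.

698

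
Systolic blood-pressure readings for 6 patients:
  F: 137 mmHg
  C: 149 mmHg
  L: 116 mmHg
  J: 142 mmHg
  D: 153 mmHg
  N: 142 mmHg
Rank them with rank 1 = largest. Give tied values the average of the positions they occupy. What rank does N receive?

Sorted (descending): 153, 149, 142, 142, 137, 116
The 2 values of 142 occupy positions 3–4 → average rank (3+4)/2 = 3.5.
N has value 142 mmHg → rank 3.5.

3.5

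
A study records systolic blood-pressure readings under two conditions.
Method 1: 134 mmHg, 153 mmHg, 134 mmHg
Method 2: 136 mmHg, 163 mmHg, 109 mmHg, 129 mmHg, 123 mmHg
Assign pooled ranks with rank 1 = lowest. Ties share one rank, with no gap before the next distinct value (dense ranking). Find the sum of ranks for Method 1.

14

Sorted (ascending): 109, 123, 129, 134, 134, 136, 153, 163
The 2 values of 134 share dense rank 4.
Remaining distinct values take the next consecutive integers.
Method 1 values → pooled ranks: 134→4, 153→6, 134→4
Rank sum = 4 + 6 + 4 = 14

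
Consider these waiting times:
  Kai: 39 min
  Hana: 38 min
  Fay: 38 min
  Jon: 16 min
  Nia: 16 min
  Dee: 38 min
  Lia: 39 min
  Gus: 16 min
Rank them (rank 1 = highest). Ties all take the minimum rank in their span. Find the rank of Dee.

3

Sorted (descending): 39, 39, 38, 38, 38, 16, 16, 16
The 2 values of 39 occupy positions 1–2 → each gets rank 1.
The 3 values of 38 occupy positions 3–5 → each gets rank 3.
The 3 values of 16 occupy positions 6–8 → each gets rank 6.
Dee has value 38 min → rank 3.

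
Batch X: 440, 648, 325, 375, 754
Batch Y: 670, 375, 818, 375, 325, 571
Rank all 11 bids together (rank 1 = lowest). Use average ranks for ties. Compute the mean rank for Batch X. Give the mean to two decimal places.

5.90

Sorted (ascending): 325, 325, 375, 375, 375, 440, 571, 648, 670, 754, 818
The 2 values of 325 occupy positions 1–2 → average rank (1+2)/2 = 1.5.
The 3 values of 375 occupy positions 3–5 → average rank 4.
Batch X values → pooled ranks: 440→6, 648→8, 325→1.5, 375→4, 754→10
Mean rank = (6 + 8 + 1.5 + 4 + 10) / 5 = 5.90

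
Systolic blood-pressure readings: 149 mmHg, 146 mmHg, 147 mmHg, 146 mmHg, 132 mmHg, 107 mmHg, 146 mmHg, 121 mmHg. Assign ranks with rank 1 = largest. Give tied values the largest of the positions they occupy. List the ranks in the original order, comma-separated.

1, 5, 2, 5, 6, 8, 5, 7

Sorted (descending): 149, 147, 146, 146, 146, 132, 121, 107
The 3 values of 146 occupy positions 3–5 → each gets rank 5.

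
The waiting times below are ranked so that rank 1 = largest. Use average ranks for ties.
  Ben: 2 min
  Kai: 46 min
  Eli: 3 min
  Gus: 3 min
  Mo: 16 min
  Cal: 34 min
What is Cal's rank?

2

Sorted (descending): 46, 34, 16, 3, 3, 2
The 2 values of 3 occupy positions 4–5 → average rank (4+5)/2 = 4.5.
Cal has value 34 min → rank 2.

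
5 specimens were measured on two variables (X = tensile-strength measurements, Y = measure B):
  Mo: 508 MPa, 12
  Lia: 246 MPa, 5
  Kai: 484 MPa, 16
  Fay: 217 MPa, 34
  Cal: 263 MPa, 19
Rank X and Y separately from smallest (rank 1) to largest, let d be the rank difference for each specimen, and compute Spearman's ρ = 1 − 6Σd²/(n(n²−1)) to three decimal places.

-0.400

Ranks of variable 1: 5, 2, 4, 1, 3
Ranks of variable 2: 2, 1, 3, 5, 4
d = r₁ − r₂: 3, 1, 1, -4, -1
d²: 9, 1, 1, 16, 1; Σd² = 28
ρ = 1 − 6·28/(5·24) = 1 − 168/120 = -0.400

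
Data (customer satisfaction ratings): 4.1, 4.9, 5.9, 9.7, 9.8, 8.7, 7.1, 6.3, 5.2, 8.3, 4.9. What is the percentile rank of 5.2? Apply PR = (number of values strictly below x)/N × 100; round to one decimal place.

N = 11.
Strictly below 5.2: 3. Equal to 5.2: 1.
PR = 3/11 × 100 = 27.3

27.3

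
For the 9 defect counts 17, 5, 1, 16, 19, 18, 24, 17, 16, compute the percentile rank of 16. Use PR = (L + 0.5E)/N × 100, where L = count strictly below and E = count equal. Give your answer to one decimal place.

33.3

N = 9.
Strictly below 16: 2. Equal to 16: 2.
PR = (2 + 0.5·2)/9 × 100 = 33.3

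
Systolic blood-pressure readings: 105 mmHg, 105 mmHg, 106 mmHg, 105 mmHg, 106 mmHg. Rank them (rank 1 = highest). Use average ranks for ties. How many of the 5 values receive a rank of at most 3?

Sorted (descending): 106, 106, 105, 105, 105
The 2 values of 106 occupy positions 1–2 → average rank (1+2)/2 = 1.5.
The 3 values of 105 occupy positions 3–5 → average rank 4.
Ranks ≤ 3: {1.5, 1.5} → 2 values.

2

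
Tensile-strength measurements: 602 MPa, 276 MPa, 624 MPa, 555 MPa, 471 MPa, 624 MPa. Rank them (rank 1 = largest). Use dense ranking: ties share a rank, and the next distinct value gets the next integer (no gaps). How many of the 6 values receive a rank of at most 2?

3

Sorted (descending): 624, 624, 602, 555, 471, 276
The 2 values of 624 share dense rank 1.
Remaining distinct values take the next consecutive integers.
Ranks ≤ 2: {1, 1, 2} → 3 values.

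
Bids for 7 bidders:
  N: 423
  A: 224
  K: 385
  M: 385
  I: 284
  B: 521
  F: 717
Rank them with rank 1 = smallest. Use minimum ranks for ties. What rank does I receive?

2

Sorted (ascending): 224, 284, 385, 385, 423, 521, 717
The 2 values of 385 occupy positions 3–4 → each gets rank 3.
I has value 284 → rank 2.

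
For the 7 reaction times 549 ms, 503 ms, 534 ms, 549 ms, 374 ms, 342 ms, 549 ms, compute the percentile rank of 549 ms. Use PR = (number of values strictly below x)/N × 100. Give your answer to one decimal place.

N = 7.
Strictly below 549: 4. Equal to 549: 3.
PR = 4/7 × 100 = 57.1

57.1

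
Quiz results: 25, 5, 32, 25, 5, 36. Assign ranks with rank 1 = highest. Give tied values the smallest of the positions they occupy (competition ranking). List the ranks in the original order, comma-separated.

Sorted (descending): 36, 32, 25, 25, 5, 5
The 2 values of 25 occupy positions 3–4 → each gets rank 3.
The 2 values of 5 occupy positions 5–6 → each gets rank 5.

3, 5, 2, 3, 5, 1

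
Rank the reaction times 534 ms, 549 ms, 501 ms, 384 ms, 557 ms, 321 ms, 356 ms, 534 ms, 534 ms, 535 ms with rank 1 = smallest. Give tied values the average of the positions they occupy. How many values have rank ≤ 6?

7

Sorted (ascending): 321, 356, 384, 501, 534, 534, 534, 535, 549, 557
The 3 values of 534 occupy positions 5–7 → average rank 6.
Ranks ≤ 6: {1, 2, 3, 4, 6, 6, 6} → 7 values.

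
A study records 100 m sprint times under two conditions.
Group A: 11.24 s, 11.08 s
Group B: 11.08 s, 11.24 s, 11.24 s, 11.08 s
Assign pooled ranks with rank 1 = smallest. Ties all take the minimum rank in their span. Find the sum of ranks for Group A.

5

Sorted (ascending): 11.08, 11.08, 11.08, 11.24, 11.24, 11.24
The 3 values of 11.08 occupy positions 1–3 → each gets rank 1.
The 3 values of 11.24 occupy positions 4–6 → each gets rank 4.
Group A values → pooled ranks: 11.24→4, 11.08→1
Rank sum = 4 + 1 = 5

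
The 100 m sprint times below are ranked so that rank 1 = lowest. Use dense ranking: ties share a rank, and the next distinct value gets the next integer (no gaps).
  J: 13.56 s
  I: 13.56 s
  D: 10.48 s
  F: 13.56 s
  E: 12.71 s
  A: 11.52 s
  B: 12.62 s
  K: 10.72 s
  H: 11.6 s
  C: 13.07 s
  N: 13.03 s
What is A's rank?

3

Sorted (ascending): 10.48, 10.72, 11.52, 11.6, 12.62, 12.71, 13.03, 13.07, 13.56, 13.56, 13.56
The 3 values of 13.56 share dense rank 9.
Remaining distinct values take the next consecutive integers.
A has value 11.52 s → rank 3.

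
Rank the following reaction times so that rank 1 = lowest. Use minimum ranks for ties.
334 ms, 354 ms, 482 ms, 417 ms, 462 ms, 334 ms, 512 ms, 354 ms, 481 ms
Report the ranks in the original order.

1, 3, 8, 5, 6, 1, 9, 3, 7

Sorted (ascending): 334, 334, 354, 354, 417, 462, 481, 482, 512
The 2 values of 334 occupy positions 1–2 → each gets rank 1.
The 2 values of 354 occupy positions 3–4 → each gets rank 3.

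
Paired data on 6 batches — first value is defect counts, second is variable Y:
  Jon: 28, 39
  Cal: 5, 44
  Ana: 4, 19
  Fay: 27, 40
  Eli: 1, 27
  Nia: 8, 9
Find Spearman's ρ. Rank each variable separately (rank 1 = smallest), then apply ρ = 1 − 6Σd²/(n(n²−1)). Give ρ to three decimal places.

Ranks of variable 1: 6, 3, 2, 5, 1, 4
Ranks of variable 2: 4, 6, 2, 5, 3, 1
d = r₁ − r₂: 2, -3, 0, 0, -2, 3
d²: 4, 9, 0, 0, 4, 9; Σd² = 26
ρ = 1 − 6·26/(6·35) = 1 − 156/210 = 0.257

0.257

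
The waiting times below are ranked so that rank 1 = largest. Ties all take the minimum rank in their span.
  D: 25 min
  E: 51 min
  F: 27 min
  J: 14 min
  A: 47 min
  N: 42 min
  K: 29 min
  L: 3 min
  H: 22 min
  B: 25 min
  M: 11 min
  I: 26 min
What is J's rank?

Sorted (descending): 51, 47, 42, 29, 27, 26, 25, 25, 22, 14, 11, 3
The 2 values of 25 occupy positions 7–8 → each gets rank 7.
J has value 14 min → rank 10.

10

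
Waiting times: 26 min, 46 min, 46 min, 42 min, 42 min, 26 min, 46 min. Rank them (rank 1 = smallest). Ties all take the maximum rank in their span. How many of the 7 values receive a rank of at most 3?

Sorted (ascending): 26, 26, 42, 42, 46, 46, 46
The 2 values of 26 occupy positions 1–2 → each gets rank 2.
The 2 values of 42 occupy positions 3–4 → each gets rank 4.
The 3 values of 46 occupy positions 5–7 → each gets rank 7.
Ranks ≤ 3: {2, 2} → 2 values.

2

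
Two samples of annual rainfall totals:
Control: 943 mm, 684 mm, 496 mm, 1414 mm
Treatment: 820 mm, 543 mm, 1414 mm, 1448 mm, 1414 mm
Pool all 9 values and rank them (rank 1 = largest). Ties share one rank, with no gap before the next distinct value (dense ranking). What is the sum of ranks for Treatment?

15

Sorted (descending): 1448, 1414, 1414, 1414, 943, 820, 684, 543, 496
The 3 values of 1414 share dense rank 2.
Remaining distinct values take the next consecutive integers.
Treatment values → pooled ranks: 820→4, 543→6, 1414→2, 1448→1, 1414→2
Rank sum = 4 + 6 + 2 + 1 + 2 = 15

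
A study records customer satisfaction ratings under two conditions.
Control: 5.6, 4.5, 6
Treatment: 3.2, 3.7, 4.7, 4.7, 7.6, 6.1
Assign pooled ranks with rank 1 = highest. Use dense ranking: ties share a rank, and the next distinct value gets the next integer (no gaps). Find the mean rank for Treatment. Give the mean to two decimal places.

Sorted (descending): 7.6, 6.1, 6, 5.6, 4.7, 4.7, 4.5, 3.7, 3.2
The 2 values of 4.7 share dense rank 5.
Remaining distinct values take the next consecutive integers.
Treatment values → pooled ranks: 3.2→8, 3.7→7, 4.7→5, 4.7→5, 7.6→1, 6.1→2
Mean rank = (8 + 7 + 5 + 5 + 1 + 2) / 6 = 4.67

4.67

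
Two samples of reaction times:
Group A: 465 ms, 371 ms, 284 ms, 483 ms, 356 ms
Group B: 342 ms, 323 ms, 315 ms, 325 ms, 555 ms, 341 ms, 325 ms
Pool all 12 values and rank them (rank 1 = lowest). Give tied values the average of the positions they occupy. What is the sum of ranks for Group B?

Sorted (ascending): 284, 315, 323, 325, 325, 341, 342, 356, 371, 465, 483, 555
The 2 values of 325 occupy positions 4–5 → average rank (4+5)/2 = 4.5.
Group B values → pooled ranks: 342→7, 323→3, 315→2, 325→4.5, 555→12, 341→6, 325→4.5
Rank sum = 7 + 3 + 2 + 4.5 + 12 + 6 + 4.5 = 39

39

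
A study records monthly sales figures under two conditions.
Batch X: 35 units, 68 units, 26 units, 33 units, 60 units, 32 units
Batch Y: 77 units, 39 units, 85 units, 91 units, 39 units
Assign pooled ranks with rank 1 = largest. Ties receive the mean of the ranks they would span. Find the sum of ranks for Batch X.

Sorted (descending): 91, 85, 77, 68, 60, 39, 39, 35, 33, 32, 26
The 2 values of 39 occupy positions 6–7 → average rank (6+7)/2 = 6.5.
Batch X values → pooled ranks: 35→8, 68→4, 26→11, 33→9, 60→5, 32→10
Rank sum = 8 + 4 + 11 + 9 + 5 + 10 = 47

47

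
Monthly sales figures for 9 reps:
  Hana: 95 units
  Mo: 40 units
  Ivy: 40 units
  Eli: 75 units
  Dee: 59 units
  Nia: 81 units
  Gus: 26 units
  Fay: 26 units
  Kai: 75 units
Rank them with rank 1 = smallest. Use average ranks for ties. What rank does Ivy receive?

Sorted (ascending): 26, 26, 40, 40, 59, 75, 75, 81, 95
The 2 values of 26 occupy positions 1–2 → average rank (1+2)/2 = 1.5.
The 2 values of 40 occupy positions 3–4 → average rank (3+4)/2 = 3.5.
The 2 values of 75 occupy positions 6–7 → average rank (6+7)/2 = 6.5.
Ivy has value 40 units → rank 3.5.

3.5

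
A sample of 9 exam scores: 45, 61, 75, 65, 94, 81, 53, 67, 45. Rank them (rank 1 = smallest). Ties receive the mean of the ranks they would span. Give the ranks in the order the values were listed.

Sorted (ascending): 45, 45, 53, 61, 65, 67, 75, 81, 94
The 2 values of 45 occupy positions 1–2 → average rank (1+2)/2 = 1.5.

1.5, 4, 7, 5, 9, 8, 3, 6, 1.5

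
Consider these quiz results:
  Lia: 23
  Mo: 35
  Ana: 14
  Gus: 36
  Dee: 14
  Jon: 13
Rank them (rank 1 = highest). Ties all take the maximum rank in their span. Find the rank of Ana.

5

Sorted (descending): 36, 35, 23, 14, 14, 13
The 2 values of 14 occupy positions 4–5 → each gets rank 5.
Ana has value 14 → rank 5.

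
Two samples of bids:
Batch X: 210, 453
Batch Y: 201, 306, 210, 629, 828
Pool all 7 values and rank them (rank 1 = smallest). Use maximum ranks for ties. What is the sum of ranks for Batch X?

Sorted (ascending): 201, 210, 210, 306, 453, 629, 828
The 2 values of 210 occupy positions 2–3 → each gets rank 3.
Batch X values → pooled ranks: 210→3, 453→5
Rank sum = 3 + 5 = 8

8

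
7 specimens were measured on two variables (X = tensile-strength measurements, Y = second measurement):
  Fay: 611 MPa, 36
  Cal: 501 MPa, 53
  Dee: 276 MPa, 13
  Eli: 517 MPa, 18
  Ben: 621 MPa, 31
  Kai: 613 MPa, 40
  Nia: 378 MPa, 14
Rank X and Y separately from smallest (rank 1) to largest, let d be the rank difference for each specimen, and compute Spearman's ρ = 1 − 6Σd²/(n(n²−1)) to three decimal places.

0.536

Ranks of variable 1: 5, 3, 1, 4, 7, 6, 2
Ranks of variable 2: 5, 7, 1, 3, 4, 6, 2
d = r₁ − r₂: 0, -4, 0, 1, 3, 0, 0
d²: 0, 16, 0, 1, 9, 0, 0; Σd² = 26
ρ = 1 − 6·26/(7·48) = 1 − 156/336 = 0.536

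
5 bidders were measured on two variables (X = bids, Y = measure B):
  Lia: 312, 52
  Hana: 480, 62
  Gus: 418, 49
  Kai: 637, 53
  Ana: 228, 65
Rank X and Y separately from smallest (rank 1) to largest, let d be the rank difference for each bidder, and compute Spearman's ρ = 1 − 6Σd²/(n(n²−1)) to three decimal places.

-0.200

Ranks of variable 1: 2, 4, 3, 5, 1
Ranks of variable 2: 2, 4, 1, 3, 5
d = r₁ − r₂: 0, 0, 2, 2, -4
d²: 0, 0, 4, 4, 16; Σd² = 24
ρ = 1 − 6·24/(5·24) = 1 − 144/120 = -0.200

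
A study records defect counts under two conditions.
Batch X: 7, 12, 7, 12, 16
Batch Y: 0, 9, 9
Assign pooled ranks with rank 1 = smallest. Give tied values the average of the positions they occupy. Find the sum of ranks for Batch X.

26

Sorted (ascending): 0, 7, 7, 9, 9, 12, 12, 16
The 2 values of 7 occupy positions 2–3 → average rank (2+3)/2 = 2.5.
The 2 values of 9 occupy positions 4–5 → average rank (4+5)/2 = 4.5.
The 2 values of 12 occupy positions 6–7 → average rank (6+7)/2 = 6.5.
Batch X values → pooled ranks: 7→2.5, 12→6.5, 7→2.5, 12→6.5, 16→8
Rank sum = 2.5 + 6.5 + 2.5 + 6.5 + 8 = 26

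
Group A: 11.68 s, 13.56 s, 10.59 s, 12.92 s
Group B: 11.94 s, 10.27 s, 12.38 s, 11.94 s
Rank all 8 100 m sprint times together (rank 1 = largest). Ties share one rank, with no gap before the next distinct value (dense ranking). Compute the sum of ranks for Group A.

Sorted (descending): 13.56, 12.92, 12.38, 11.94, 11.94, 11.68, 10.59, 10.27
The 2 values of 11.94 share dense rank 4.
Remaining distinct values take the next consecutive integers.
Group A values → pooled ranks: 11.68→5, 13.56→1, 10.59→6, 12.92→2
Rank sum = 5 + 1 + 6 + 2 = 14

14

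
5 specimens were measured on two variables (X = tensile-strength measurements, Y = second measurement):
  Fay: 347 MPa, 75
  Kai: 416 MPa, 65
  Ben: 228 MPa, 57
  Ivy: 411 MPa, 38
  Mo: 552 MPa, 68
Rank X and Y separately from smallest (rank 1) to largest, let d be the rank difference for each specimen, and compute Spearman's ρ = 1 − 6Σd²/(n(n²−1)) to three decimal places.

0.200

Ranks of variable 1: 2, 4, 1, 3, 5
Ranks of variable 2: 5, 3, 2, 1, 4
d = r₁ − r₂: -3, 1, -1, 2, 1
d²: 9, 1, 1, 4, 1; Σd² = 16
ρ = 1 − 6·16/(5·24) = 1 − 96/120 = 0.200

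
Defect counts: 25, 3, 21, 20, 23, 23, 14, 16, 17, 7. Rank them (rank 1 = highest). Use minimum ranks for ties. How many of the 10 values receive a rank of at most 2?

3

Sorted (descending): 25, 23, 23, 21, 20, 17, 16, 14, 7, 3
The 2 values of 23 occupy positions 2–3 → each gets rank 2.
Ranks ≤ 2: {1, 2, 2} → 3 values.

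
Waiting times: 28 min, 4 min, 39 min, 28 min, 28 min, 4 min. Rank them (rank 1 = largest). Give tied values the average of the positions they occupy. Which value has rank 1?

Sorted (descending): 39, 28, 28, 28, 4, 4
The 3 values of 28 occupy positions 2–4 → average rank 3.
The 2 values of 4 occupy positions 5–6 → average rank (5+6)/2 = 5.5.
Rank 1 → value 39.

39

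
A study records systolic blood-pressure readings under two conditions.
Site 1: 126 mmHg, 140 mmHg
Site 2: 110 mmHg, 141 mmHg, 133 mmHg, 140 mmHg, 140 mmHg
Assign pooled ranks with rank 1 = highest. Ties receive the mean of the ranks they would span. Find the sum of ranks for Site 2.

Sorted (descending): 141, 140, 140, 140, 133, 126, 110
The 3 values of 140 occupy positions 2–4 → average rank 3.
Site 2 values → pooled ranks: 110→7, 141→1, 133→5, 140→3, 140→3
Rank sum = 7 + 1 + 5 + 3 + 3 = 19

19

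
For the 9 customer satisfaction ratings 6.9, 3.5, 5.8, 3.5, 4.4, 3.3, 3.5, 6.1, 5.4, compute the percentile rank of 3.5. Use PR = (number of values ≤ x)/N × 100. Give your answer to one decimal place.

44.4

N = 9.
Strictly below 3.5: 1. Equal to 3.5: 3.
PR = 4/9 × 100 = 44.4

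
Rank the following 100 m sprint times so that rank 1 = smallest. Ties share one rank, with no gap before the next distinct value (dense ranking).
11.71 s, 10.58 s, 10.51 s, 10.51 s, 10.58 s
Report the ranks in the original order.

3, 2, 1, 1, 2

Sorted (ascending): 10.51, 10.51, 10.58, 10.58, 11.71
The 2 values of 10.51 share dense rank 1.
The 2 values of 10.58 share dense rank 2.
Remaining distinct values take the next consecutive integers.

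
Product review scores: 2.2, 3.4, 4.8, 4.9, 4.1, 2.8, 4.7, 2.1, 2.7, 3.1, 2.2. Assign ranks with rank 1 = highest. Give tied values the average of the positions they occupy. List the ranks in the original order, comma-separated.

9.5, 5, 2, 1, 4, 7, 3, 11, 8, 6, 9.5

Sorted (descending): 4.9, 4.8, 4.7, 4.1, 3.4, 3.1, 2.8, 2.7, 2.2, 2.2, 2.1
The 2 values of 2.2 occupy positions 9–10 → average rank (9+10)/2 = 9.5.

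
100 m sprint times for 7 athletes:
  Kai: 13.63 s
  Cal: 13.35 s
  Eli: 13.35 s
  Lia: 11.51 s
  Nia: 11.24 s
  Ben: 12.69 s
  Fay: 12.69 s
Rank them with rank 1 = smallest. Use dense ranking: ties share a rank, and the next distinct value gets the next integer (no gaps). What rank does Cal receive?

Sorted (ascending): 11.24, 11.51, 12.69, 12.69, 13.35, 13.35, 13.63
The 2 values of 12.69 share dense rank 3.
The 2 values of 13.35 share dense rank 4.
Remaining distinct values take the next consecutive integers.
Cal has value 13.35 s → rank 4.

4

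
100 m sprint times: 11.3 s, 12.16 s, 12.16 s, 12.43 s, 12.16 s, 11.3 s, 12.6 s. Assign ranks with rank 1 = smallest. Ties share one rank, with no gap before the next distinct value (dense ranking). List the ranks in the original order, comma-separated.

Sorted (ascending): 11.3, 11.3, 12.16, 12.16, 12.16, 12.43, 12.6
The 2 values of 11.3 share dense rank 1.
The 3 values of 12.16 share dense rank 2.
Remaining distinct values take the next consecutive integers.

1, 2, 2, 3, 2, 1, 4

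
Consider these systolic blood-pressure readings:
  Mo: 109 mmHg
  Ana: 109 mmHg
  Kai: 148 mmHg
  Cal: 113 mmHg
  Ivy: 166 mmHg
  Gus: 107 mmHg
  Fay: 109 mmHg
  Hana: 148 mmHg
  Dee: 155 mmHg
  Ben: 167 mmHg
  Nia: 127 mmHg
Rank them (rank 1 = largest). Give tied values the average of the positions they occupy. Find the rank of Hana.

4.5

Sorted (descending): 167, 166, 155, 148, 148, 127, 113, 109, 109, 109, 107
The 2 values of 148 occupy positions 4–5 → average rank (4+5)/2 = 4.5.
The 3 values of 109 occupy positions 8–10 → average rank 9.
Hana has value 148 mmHg → rank 4.5.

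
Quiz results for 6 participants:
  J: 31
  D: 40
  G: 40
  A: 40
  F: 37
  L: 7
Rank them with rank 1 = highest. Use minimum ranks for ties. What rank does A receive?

Sorted (descending): 40, 40, 40, 37, 31, 7
The 3 values of 40 occupy positions 1–3 → each gets rank 1.
A has value 40 → rank 1.

1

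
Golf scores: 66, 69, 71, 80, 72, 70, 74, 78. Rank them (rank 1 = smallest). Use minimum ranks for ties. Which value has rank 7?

78

Sorted (ascending): 66, 69, 70, 71, 72, 74, 78, 80
No ties — each value takes its position as its rank.
Rank 7 → value 78.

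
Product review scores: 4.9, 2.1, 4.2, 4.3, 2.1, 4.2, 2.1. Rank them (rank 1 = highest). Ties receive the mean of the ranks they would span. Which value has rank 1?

4.9

Sorted (descending): 4.9, 4.3, 4.2, 4.2, 2.1, 2.1, 2.1
The 2 values of 4.2 occupy positions 3–4 → average rank (3+4)/2 = 3.5.
The 3 values of 2.1 occupy positions 5–7 → average rank 6.
Rank 1 → value 4.9.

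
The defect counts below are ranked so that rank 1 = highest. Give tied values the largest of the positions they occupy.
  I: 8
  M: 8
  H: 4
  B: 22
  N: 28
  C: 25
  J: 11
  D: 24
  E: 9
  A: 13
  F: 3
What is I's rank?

Sorted (descending): 28, 25, 24, 22, 13, 11, 9, 8, 8, 4, 3
The 2 values of 8 occupy positions 8–9 → each gets rank 9.
I has value 8 → rank 9.

9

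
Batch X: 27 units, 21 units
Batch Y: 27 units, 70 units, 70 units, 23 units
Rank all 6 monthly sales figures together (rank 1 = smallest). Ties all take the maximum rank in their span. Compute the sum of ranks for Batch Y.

18

Sorted (ascending): 21, 23, 27, 27, 70, 70
The 2 values of 27 occupy positions 3–4 → each gets rank 4.
The 2 values of 70 occupy positions 5–6 → each gets rank 6.
Batch Y values → pooled ranks: 27→4, 70→6, 70→6, 23→2
Rank sum = 4 + 6 + 6 + 2 = 18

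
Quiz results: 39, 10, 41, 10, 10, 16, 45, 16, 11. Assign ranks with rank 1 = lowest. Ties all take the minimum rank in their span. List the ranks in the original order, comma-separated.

7, 1, 8, 1, 1, 5, 9, 5, 4

Sorted (ascending): 10, 10, 10, 11, 16, 16, 39, 41, 45
The 3 values of 10 occupy positions 1–3 → each gets rank 1.
The 2 values of 16 occupy positions 5–6 → each gets rank 5.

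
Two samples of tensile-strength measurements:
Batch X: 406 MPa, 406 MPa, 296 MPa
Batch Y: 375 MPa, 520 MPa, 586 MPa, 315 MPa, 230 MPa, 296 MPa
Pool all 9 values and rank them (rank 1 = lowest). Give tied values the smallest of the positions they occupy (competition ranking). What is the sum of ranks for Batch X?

Sorted (ascending): 230, 296, 296, 315, 375, 406, 406, 520, 586
The 2 values of 296 occupy positions 2–3 → each gets rank 2.
The 2 values of 406 occupy positions 6–7 → each gets rank 6.
Batch X values → pooled ranks: 406→6, 406→6, 296→2
Rank sum = 6 + 6 + 2 = 14

14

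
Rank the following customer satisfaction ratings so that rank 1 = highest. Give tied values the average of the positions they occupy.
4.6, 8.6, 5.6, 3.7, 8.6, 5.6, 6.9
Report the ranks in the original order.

Sorted (descending): 8.6, 8.6, 6.9, 5.6, 5.6, 4.6, 3.7
The 2 values of 8.6 occupy positions 1–2 → average rank (1+2)/2 = 1.5.
The 2 values of 5.6 occupy positions 4–5 → average rank (4+5)/2 = 4.5.

6, 1.5, 4.5, 7, 1.5, 4.5, 3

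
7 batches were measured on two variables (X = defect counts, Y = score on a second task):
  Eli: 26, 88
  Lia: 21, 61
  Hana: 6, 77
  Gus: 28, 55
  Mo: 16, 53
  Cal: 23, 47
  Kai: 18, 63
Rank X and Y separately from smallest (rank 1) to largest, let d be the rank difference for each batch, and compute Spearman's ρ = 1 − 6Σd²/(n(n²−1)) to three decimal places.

-0.107

Ranks of variable 1: 6, 4, 1, 7, 2, 5, 3
Ranks of variable 2: 7, 4, 6, 3, 2, 1, 5
d = r₁ − r₂: -1, 0, -5, 4, 0, 4, -2
d²: 1, 0, 25, 16, 0, 16, 4; Σd² = 62
ρ = 1 − 6·62/(7·48) = 1 − 372/336 = -0.107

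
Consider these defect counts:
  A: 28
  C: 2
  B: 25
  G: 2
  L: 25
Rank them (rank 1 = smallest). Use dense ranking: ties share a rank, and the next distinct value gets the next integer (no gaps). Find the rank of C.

1

Sorted (ascending): 2, 2, 25, 25, 28
The 2 values of 2 share dense rank 1.
The 2 values of 25 share dense rank 2.
Remaining distinct values take the next consecutive integers.
C has value 2 → rank 1.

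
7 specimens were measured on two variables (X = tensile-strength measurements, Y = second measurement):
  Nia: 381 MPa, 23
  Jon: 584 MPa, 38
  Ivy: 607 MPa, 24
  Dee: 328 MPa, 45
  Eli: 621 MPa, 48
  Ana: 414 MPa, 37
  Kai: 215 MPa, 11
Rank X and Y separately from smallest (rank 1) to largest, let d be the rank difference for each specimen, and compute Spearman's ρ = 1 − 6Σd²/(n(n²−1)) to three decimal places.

Ranks of variable 1: 3, 5, 6, 2, 7, 4, 1
Ranks of variable 2: 2, 5, 3, 6, 7, 4, 1
d = r₁ − r₂: 1, 0, 3, -4, 0, 0, 0
d²: 1, 0, 9, 16, 0, 0, 0; Σd² = 26
ρ = 1 − 6·26/(7·48) = 1 − 156/336 = 0.536

0.536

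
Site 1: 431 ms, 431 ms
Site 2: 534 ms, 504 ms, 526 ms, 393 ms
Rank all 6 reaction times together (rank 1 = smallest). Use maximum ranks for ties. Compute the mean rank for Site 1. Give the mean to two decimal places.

Sorted (ascending): 393, 431, 431, 504, 526, 534
The 2 values of 431 occupy positions 2–3 → each gets rank 3.
Site 1 values → pooled ranks: 431→3, 431→3
Mean rank = (3 + 3) / 2 = 3.00

3.00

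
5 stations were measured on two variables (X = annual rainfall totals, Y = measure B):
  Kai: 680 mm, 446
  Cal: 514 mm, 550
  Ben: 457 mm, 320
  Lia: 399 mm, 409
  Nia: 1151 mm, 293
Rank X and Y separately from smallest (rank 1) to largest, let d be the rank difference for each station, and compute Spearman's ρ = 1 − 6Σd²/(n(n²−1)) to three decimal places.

Ranks of variable 1: 4, 3, 2, 1, 5
Ranks of variable 2: 4, 5, 2, 3, 1
d = r₁ − r₂: 0, -2, 0, -2, 4
d²: 0, 4, 0, 4, 16; Σd² = 24
ρ = 1 − 6·24/(5·24) = 1 − 144/120 = -0.200

-0.200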